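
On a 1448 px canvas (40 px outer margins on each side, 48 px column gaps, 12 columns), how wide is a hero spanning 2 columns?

Content width = 1448 − 2·40 = 1368 px.
12 columns + 11 column gaps: 12c + 11·48 = 1368.
12c = 1368 − 528 = 840, so c = 70 px.
2-column span = 2·70 + 1·48 = 188 px.

188 px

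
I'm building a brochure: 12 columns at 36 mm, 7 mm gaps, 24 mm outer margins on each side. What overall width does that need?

Artboard = 2·24 + 12·36 + 11·7 = 48 + 432 + 77 = 557 mm.

557 mm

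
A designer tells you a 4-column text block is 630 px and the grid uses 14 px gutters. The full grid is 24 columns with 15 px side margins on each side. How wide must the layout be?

3880 px

4c + 3·14 = 630 → 4c = 588 → c = 147 px.
Layout = 2·15 + 24·147 + 23·14 = 30 + 3528 + 322 = 3880 px.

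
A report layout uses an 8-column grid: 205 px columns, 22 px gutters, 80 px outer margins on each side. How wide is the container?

1954 px

Container = 2·80 + 8·205 + 7·22 = 160 + 1640 + 154 = 1954 px.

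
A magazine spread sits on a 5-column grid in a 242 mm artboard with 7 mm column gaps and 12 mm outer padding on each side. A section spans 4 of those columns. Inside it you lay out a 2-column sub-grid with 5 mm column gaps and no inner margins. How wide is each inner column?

84 mm

Inside the margins: 242 − 24 = 218 mm.
5c + 4·7 = 218 → 5c = 190 → c = 38 mm.
4 columns plus 3 column gaps: 152 + 21 = 173 mm.
173 − 1·5 = 168; ÷2 gives d = 84 mm.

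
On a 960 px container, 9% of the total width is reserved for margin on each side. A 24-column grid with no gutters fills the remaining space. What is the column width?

32.8 px

960 × (1 − 2·9%) = 960 × 82% = 787.2 px for the columns.
24c = 787.2 → c = 32.8 px.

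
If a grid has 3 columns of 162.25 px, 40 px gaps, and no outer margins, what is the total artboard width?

566.75 px

Summing: 486.75 + 80 = 566.75 px.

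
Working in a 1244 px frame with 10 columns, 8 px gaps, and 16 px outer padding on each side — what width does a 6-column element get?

Take off 32 px of margins, leaving 1212 px.
10 columns + 9 gaps: 10c + 9·8 = 1212.
10c = 1212 − 72 = 1140, so c = 114 px.
Span of 6: 6·114 + 5·8 = 684 + 40 = 724 px.

724 px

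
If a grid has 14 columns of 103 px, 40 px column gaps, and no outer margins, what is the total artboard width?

1962 px

Artboard = 14·103 + 13·40 = 1442 + 520 = 1962 px.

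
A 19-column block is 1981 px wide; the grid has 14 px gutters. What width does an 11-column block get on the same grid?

1141 px

Subtracting 18 gutters of 14 leaves 1729 for 19 columns, so c = 91 px.
Span of 11: 11·91 + 10·14 = 1001 + 140 = 1141 px.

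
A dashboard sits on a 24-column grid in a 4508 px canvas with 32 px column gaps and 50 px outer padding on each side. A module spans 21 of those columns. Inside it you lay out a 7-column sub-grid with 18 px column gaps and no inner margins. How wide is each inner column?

535 px

Subtract both margins: 4508 − 2·50 = 4408 px.
4408 − 23·32 = 3672; ÷24 gives c = 153 px.
21-column span = 21·153 + 20·32 = 3853 px.
3853 − 6·18 = 3745; ÷7 gives d = 535 px.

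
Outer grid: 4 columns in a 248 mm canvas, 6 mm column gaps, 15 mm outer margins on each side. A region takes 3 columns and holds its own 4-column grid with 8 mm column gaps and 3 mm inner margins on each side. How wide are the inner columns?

Inside the margins: 248 − 30 = 218 mm.
4 columns + 3 column gaps: 4c + 3·6 = 218.
4c = 218 − 18 = 200, so c = 50 mm.
Span of 3: 3·50 + 2·6 = 150 + 12 = 162 mm.
Inner content = 162 − 2·3 = 156 mm.
4d + 3·8 = 156 → 4d = 132 → d = 33 mm.

33 mm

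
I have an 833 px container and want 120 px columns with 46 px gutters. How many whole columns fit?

Each extra column adds 120 + 46 = 166 px.
(833 + 46) / 166 = 5.30, so 5 columns fit.

5 columns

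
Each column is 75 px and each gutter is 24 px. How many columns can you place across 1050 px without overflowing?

10 columns

Each extra column adds 75 + 24 = 99 px.
(1050 + 24) / 99 = 10.85, so 10 columns fit.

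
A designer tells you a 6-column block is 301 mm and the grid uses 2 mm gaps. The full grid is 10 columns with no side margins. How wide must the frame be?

503 mm

6c + 5·2 = 301 → 6c = 291 → c = 48.5 mm.
Frame = 10·48.5 + 9·2 = 485 + 18 = 503 mm.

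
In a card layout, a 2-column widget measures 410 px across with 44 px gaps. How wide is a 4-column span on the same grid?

864 px

2c + 1·44 = 410 → 2c = 366 → c = 183 px.
4 columns plus 3 gaps: 732 + 132 = 864 px.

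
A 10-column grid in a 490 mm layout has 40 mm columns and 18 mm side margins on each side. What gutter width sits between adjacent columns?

6 mm

Inside the margins: 490 − 36 = 454 mm.
Columns use 400 mm, leaving 54 mm across 9 gutters = 6 mm each.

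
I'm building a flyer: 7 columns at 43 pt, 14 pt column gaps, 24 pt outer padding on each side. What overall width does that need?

433 pt

Total width: 2·24 + 7·43 + 6·14 = 433 pt.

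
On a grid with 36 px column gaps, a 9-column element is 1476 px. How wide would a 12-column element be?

Subtracting 8 column gaps of 36 leaves 1188 for 9 columns, so c = 132 px.
Span of 12: 12·132 + 11·36 = 1584 + 396 = 1980 px.

1980 px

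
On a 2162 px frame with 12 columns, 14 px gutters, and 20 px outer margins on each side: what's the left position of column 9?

1444 px

Content = 2162 − 2·20 = 2122 px.
12 columns + 11 gutters: 12c + 11·14 = 2122.
12c = 2122 − 154 = 1968, so c = 164 px.
Each column+gutter stride is 178 px; 8 of them past the 20 px margin is 20 + 1424 = 1444 px.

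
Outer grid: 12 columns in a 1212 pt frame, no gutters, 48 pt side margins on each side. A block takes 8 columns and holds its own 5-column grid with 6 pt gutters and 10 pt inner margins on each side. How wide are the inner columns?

Subtract both margins: 1212 − 2·48 = 1116 pt.
1116 / 12 = 93 pt per column.
8-column span = 8·93 = 744 pt.
Inner content = 744 − 2·10 = 724 pt.
724 − 4·6 = 700; ÷5 gives d = 140 pt.

140 pt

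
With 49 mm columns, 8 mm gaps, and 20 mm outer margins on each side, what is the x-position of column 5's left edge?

Column 5 starts at margin + 4·(column + gutter) = 20 + 4·57 = 248 mm.

248 mm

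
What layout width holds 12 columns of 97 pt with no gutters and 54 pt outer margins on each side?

1272 pt

Layout = 2·54 + 12·97 = 108 + 1164 = 1272 pt.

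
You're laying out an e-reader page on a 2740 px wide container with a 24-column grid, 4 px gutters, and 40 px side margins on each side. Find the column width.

107 px

Inside the margins: 2740 − 80 = 2660 px.
Subtracting 23 gutters of 4 leaves 2568 for 24 columns, so c = 107 px.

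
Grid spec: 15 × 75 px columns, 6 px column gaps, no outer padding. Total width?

1209 px

Layout = 15·75 + 14·6 = 1125 + 84 = 1209 px.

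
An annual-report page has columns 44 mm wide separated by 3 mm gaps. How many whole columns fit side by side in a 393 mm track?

8 columns

Each extra column adds 44 + 3 = 47 mm.
(393 + 3) / 47 = 8.43, so 8 columns fit.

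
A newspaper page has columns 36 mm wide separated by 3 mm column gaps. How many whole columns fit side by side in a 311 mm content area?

8 columns

Each extra column adds 36 + 3 = 39 mm.
(311 + 3) / 39 = 8.05, so 8 columns fit.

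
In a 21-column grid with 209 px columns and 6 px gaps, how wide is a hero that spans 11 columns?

11-column span = 11·209 + 10·6 = 2359 px.

2359 px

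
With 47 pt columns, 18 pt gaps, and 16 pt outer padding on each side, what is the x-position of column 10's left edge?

601 pt

Before column 10: the margin + 9 columns + 9 gaps.
Offset = 16 + 9·(47 + 18) = 16 + 585 = 601 pt.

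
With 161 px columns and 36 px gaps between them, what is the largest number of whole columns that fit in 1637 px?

8 columns

k columns need k·161 + (k−1)·36 = k·197 − 36.
k·197 − 36 ≤ 1637 → k ≤ 1673 / 197 ≈ 8.49, so k = 8.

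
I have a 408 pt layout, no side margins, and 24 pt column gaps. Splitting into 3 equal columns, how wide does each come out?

Subtracting 2 column gaps of 24 leaves 360 for 3 columns, so c = 120 pt.

120 pt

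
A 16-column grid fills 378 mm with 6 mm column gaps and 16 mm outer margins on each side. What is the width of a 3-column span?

60 mm

Content width = 378 − 2·16 = 346 mm.
16c + 15·6 = 346 → 16c = 256 → c = 16 mm.
3 columns plus 2 column gaps: 48 + 12 = 60 mm.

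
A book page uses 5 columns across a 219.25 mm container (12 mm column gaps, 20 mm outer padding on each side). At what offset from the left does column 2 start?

Subtract both margins: 219.25 − 2·20 = 179.25 mm.
5 columns + 4 column gaps: 5c + 4·12 = 179.25.
5c = 179.25 − 48 = 131.25, so c = 26.25 mm.
Each column+gutter stride is 38.25 mm; 1 of them past the 20 mm margin is 20 + 38.25 = 58.25 mm.

58.25 mm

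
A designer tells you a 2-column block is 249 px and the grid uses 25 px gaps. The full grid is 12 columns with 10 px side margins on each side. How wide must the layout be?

1639 px

2c + 1·25 = 249 → 2c = 224 → c = 112 px.
Total width: 2·10 + 12·112 + 11·25 = 1639 px.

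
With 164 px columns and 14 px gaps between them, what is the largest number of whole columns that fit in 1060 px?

Each extra column adds 164 + 14 = 178 px.
(1060 + 14) / 178 = 6.03, so 6 columns fit.

6 columns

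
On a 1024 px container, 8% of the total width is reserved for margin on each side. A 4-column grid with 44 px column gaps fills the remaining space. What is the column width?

Each margin = 8% of 1024 = 81.92 px; content = 1024 − 2·81.92 = 860.16 px.
4 columns + 3 column gaps: 4c + 3·44 = 860.16.
4c = 860.16 − 132 = 728.16, so c = 182.04 px.

182.04 px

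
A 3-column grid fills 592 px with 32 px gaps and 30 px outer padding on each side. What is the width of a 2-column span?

Take off 60 px of margins, leaving 532 px.
3c + 2·32 = 532 → 3c = 468 → c = 156 px.
2 columns plus 1 gap: 312 + 32 = 344 px.

344 px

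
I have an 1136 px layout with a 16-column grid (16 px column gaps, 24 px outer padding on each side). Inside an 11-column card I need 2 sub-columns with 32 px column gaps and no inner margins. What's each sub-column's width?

Outer content = 1136 − 2·24 = 1088 px.
16 columns + 15 column gaps: 16c + 15·16 = 1088.
16c = 1088 − 240 = 848, so c = 53 px.
Span of 11: 11·53 + 10·16 = 583 + 160 = 743 px.
2d + 1·32 = 743 → 2d = 711 → d = 355.5 px.

355.5 px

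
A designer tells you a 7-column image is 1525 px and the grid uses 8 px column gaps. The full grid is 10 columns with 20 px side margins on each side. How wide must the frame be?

Subtracting 6 column gaps of 8 leaves 1477 for 7 columns, so c = 211 px.
Adding margins, columns and gutters: 40 + 2110 + 72 = 2222 px.

2222 px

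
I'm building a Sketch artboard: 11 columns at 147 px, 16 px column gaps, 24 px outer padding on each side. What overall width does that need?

Container = 2·24 + 11·147 + 10·16 = 48 + 1617 + 160 = 1825 px.

1825 px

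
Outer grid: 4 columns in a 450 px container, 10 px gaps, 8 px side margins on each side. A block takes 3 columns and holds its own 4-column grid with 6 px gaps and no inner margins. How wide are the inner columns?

Inside the margins: 450 − 16 = 434 px.
4c + 3·10 = 434 → 4c = 404 → c = 101 px.
3-column span = 3·101 + 2·10 = 323 px.
4d + 3·6 = 323 → 4d = 305 → d = 76.25 px.

76.25 px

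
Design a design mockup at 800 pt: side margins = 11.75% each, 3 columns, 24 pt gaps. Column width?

Each margin = 11.75% of 800 = 94 pt; content = 800 − 2·94 = 612 pt.
Subtracting 2 gaps of 24 leaves 564 for 3 columns, so c = 188 pt.

188 pt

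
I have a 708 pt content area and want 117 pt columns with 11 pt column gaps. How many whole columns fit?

5 columns

5 columns: 5·117 + 4·11 = 629 pt ≤ 708.
6 columns: 757 pt > 708. So 5.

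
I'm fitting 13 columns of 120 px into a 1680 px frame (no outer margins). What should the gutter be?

10 px

Columns use 1560 px, leaving 120 px across 12 gutters = 10 px each.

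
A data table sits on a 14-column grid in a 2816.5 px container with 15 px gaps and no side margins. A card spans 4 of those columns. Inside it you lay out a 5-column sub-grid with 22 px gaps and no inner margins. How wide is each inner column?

Subtracting 13 gaps of 15 leaves 2621.5 for 14 columns, so c = 187.25 px.
Span of 4: 4·187.25 + 3·15 = 749 + 45 = 794 px.
5d + 4·22 = 794 → 5d = 706 → d = 141.2 px.

141.2 px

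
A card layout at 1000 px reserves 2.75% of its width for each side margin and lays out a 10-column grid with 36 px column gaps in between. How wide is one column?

1000 × (1 − 2·2.75%) = 1000 × 94.5% = 945 px for the columns.
10 columns + 9 column gaps: 10c + 9·36 = 945.
10c = 945 − 324 = 621, so c = 62.1 px.

62.1 px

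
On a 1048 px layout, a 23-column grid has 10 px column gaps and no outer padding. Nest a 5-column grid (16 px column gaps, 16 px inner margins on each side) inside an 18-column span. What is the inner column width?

23 columns + 22 column gaps: 23c + 22·10 = 1048.
23c = 1048 − 220 = 828, so c = 36 px.
Span of 18: 18·36 + 17·10 = 648 + 170 = 818 px.
Inner content = 818 − 2·16 = 786 px.
786 − 4·16 = 722; ÷5 gives d = 144.4 px.

144.4 px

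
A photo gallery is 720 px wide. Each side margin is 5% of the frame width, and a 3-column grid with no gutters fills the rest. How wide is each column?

720 × (1 − 2·5%) = 720 × 90% = 648 px for the columns.
3c = 648 → c = 216 px.

216 px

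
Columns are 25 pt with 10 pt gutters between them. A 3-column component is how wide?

95 pt

3-column span = 3·25 + 2·10 = 95 pt.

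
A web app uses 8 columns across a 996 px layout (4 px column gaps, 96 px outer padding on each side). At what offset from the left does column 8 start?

Take off 192 px of margins, leaving 804 px.
804 − 7·4 = 776; ÷8 gives c = 97 px.
Before column 8: the margin + 7 columns + 7 column gaps.
Offset = 96 + 7·(97 + 4) = 96 + 707 = 803 px.

803 px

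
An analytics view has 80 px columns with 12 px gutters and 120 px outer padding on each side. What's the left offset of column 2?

212 px

Each column+gutter stride is 92 px; 1 of them past the 120 px margin is 120 + 92 = 212 px.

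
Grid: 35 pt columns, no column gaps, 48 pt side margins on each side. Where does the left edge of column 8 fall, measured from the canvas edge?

293 pt

Each column+gutter stride is 35 pt; 7 of them past the 48 pt margin is 48 + 245 = 293 pt.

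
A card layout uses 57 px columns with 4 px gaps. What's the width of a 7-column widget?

423 px

Span of 7: 7·57 + 6·4 = 399 + 24 = 423 px.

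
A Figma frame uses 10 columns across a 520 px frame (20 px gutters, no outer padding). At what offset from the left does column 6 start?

10 columns + 9 gutters: 10c + 9·20 = 520.
10c = 520 − 180 = 340, so c = 34 px.
Each column+gutter stride is 54 px; with no margin, 5 of them is 270 px.

270 px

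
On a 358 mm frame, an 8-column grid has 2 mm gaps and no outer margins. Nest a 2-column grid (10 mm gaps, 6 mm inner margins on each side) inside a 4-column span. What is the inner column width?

78 mm

358 − 7·2 = 344; ÷8 gives c = 43 mm.
4 columns plus 3 gaps: 172 + 6 = 178 mm.
Inner content = 178 − 2·6 = 166 mm.
2d + 1·10 = 166 → 2d = 156 → d = 78 mm.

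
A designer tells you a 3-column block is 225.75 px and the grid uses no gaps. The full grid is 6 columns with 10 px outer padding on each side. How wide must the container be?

471.5 px

3c = 225.75 → c = 75.25 px.
Total width: 2·10 + 6·75.25 = 471.5 px.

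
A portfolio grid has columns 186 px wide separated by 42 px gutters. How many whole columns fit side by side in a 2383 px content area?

Each extra column adds 186 + 42 = 228 px.
(2383 + 42) / 228 = 10.64, so 10 columns fit.

10 columns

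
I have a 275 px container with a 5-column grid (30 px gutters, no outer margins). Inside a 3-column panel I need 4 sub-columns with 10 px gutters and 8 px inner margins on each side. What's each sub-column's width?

26.75 px

5 columns + 4 gutters: 5c + 4·30 = 275.
5c = 275 − 120 = 155, so c = 31 px.
Span of 3: 3·31 + 2·30 = 93 + 60 = 153 px.
Inner content = 153 − 2·8 = 137 px.
4 columns + 3 gutters: 4d + 3·10 = 137.
4d = 137 − 30 = 107, so d = 26.75 px.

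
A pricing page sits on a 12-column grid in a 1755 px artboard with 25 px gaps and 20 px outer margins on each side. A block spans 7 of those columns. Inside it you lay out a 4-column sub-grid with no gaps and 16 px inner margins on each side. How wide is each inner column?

Inside the margins: 1755 − 40 = 1715 px.
Subtracting 11 gaps of 25 leaves 1440 for 12 columns, so c = 120 px.
7 columns plus 6 gaps: 840 + 150 = 990 px.
Inner content = 990 − 2·16 = 958 px.
4d = 958 → d = 239.5 px.

239.5 px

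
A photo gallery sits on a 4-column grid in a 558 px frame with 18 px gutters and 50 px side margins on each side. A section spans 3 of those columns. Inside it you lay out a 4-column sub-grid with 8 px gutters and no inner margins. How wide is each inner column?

78.75 px

Inside the margins: 558 − 100 = 458 px.
458 − 3·18 = 404; ÷4 gives c = 101 px.
3-column span = 3·101 + 2·18 = 339 px.
4 columns + 3 gutters: 4d + 3·8 = 339.
4d = 339 − 24 = 315, so d = 78.75 px.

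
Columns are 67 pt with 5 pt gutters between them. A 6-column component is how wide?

6-column span = 6·67 + 5·5 = 427 pt.

427 pt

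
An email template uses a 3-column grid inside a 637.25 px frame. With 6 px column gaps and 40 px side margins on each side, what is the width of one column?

181.75 px

Take off 80 px of margins, leaving 557.25 px.
Subtracting 2 column gaps of 6 leaves 545.25 for 3 columns, so c = 181.75 px.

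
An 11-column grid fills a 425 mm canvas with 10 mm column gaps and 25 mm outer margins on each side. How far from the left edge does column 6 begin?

Take off 50 mm of margins, leaving 375 mm.
Subtracting 10 column gaps of 10 leaves 275 for 11 columns, so c = 25 mm.
Before column 6: the margin + 5 columns + 5 column gaps.
Offset = 25 + 5·(25 + 10) = 25 + 175 = 200 mm.

200 mm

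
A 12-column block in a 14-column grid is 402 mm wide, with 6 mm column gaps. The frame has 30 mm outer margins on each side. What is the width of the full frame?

530 mm

12 columns + 11 column gaps: 12c + 11·6 = 402.
12c = 402 − 66 = 336, so c = 28 mm.
Total width: 2·30 + 14·28 + 13·6 = 530 mm.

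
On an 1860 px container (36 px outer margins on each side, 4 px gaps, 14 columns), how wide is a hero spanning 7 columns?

892 px

Subtract both margins: 1860 − 2·36 = 1788 px.
14 columns + 13 gaps: 14c + 13·4 = 1788.
14c = 1788 − 52 = 1736, so c = 124 px.
7 columns plus 6 gaps: 868 + 24 = 892 px.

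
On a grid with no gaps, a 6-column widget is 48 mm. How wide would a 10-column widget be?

80 mm

6c = 48 → c = 8 mm.
With no gaps, 10 columns span 10·8 = 80 mm.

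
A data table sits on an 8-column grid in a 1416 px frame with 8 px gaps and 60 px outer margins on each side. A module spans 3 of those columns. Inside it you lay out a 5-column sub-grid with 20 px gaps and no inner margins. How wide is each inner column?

Take off 120 px of margins, leaving 1296 px.
8c + 7·8 = 1296 → 8c = 1240 → c = 155 px.
Span of 3: 3·155 + 2·8 = 465 + 16 = 481 px.
481 − 4·20 = 401; ÷5 gives d = 80.2 px.

80.2 px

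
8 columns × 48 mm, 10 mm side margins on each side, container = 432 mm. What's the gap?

4 mm

Subtract both margins: 432 − 2·10 = 412 mm.
Columns use 384 mm, leaving 28 mm across 7 gaps = 4 mm each.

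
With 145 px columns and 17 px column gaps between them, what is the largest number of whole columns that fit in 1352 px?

Each extra column adds 145 + 17 = 162 px.
(1352 + 17) / 162 = 8.45, so 8 columns fit.

8 columns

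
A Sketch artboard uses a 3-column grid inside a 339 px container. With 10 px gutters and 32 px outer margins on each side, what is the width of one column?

Subtract both margins: 339 − 2·32 = 275 px.
Subtracting 2 gutters of 10 leaves 255 for 3 columns, so c = 85 px.

85 px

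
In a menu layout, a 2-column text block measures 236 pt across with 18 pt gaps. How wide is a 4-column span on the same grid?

236 − 1·18 = 218; ÷2 gives c = 109 pt.
4 columns plus 3 gaps: 436 + 54 = 490 pt.

490 pt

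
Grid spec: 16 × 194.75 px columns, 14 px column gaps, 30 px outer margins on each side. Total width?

Container = 2·30 + 16·194.75 + 15·14 = 60 + 3116 + 210 = 3386 px.

3386 px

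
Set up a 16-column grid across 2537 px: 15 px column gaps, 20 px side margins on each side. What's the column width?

Inside the margins: 2537 − 40 = 2497 px.
2497 − 15·15 = 2272; ÷16 gives c = 142 px.

142 px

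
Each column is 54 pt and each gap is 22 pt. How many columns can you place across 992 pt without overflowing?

13 columns

k columns need k·54 + (k−1)·22 = k·76 − 22.
k·76 − 22 ≤ 992 → k ≤ 1014 / 76 ≈ 13.34, so k = 13.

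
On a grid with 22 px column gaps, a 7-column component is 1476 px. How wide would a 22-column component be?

4686 px

7 columns + 6 column gaps: 7c + 6·22 = 1476.
7c = 1476 − 132 = 1344, so c = 192 px.
22 columns plus 21 column gaps: 4224 + 462 = 4686 px.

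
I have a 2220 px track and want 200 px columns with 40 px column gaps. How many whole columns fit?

9 columns

Each extra column adds 200 + 40 = 240 px.
(2220 + 40) / 240 = 9.42, so 9 columns fit.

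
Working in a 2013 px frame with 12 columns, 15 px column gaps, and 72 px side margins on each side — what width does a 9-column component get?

Content width = 2013 − 2·72 = 1869 px.
12 columns + 11 column gaps: 12c + 11·15 = 1869.
12c = 1869 − 165 = 1704, so c = 142 px.
Span of 9: 9·142 + 8·15 = 1278 + 120 = 1398 px.

1398 px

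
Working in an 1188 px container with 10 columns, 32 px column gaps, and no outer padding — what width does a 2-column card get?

10c + 9·32 = 1188 → 10c = 900 → c = 90 px.
Span of 2: 2·90 + 1·32 = 180 + 32 = 212 px.

212 px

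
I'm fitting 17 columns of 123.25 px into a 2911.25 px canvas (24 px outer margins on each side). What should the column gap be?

Content width = 2911.25 − 2·24 = 2863.25 px.
Columns use 2095.25 px, leaving 768 px across 16 column gaps = 48 px each.

48 px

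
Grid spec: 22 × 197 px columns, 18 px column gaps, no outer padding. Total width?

4712 px

Layout = 22·197 + 21·18 = 4334 + 378 = 4712 px.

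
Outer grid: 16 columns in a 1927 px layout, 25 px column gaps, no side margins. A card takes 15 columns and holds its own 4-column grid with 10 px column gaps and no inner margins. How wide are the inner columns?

443.75 px

Subtracting 15 column gaps of 25 leaves 1552 for 16 columns, so c = 97 px.
Span of 15: 15·97 + 14·25 = 1455 + 350 = 1805 px.
1805 − 3·10 = 1775; ÷4 gives d = 443.75 px.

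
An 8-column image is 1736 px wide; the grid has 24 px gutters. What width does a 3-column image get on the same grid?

636 px

8c + 7·24 = 1736 → 8c = 1568 → c = 196 px.
Span of 3: 3·196 + 2·24 = 588 + 48 = 636 px.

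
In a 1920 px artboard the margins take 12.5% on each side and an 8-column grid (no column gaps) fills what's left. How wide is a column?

180 px

1920 × (1 − 2·12.5%) = 1920 × 75% = 1440 px for the columns.
1440 / 8 = 180 px per column.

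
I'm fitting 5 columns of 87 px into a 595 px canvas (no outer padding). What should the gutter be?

40 px

Columns use 435 px, leaving 160 px across 4 gutters = 40 px each.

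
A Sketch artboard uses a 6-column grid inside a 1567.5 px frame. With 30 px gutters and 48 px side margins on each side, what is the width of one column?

Subtract both margins: 1567.5 − 2·48 = 1471.5 px.
6c + 5·30 = 1471.5 → 6c = 1321.5 → c = 220.25 px.

220.25 px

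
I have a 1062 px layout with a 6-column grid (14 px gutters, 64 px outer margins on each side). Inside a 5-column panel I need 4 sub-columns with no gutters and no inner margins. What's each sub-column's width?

194 px

Outer content = 1062 − 2·64 = 934 px.
Subtracting 5 gutters of 14 leaves 864 for 6 columns, so c = 144 px.
5-column span = 5·144 + 4·14 = 776 px.
776 / 4 = 194 px per column.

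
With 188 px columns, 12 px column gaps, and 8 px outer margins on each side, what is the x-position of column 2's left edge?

Column 2 starts at margin + 1·(column + gutter) = 8 + 1·200 = 208 px.

208 px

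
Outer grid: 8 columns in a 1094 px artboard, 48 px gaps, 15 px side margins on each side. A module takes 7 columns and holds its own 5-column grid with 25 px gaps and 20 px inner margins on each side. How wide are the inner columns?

157 px

Subtract both margins: 1094 − 2·15 = 1064 px.
Subtracting 7 gaps of 48 leaves 728 for 8 columns, so c = 91 px.
7 columns plus 6 gaps: 637 + 288 = 925 px.
Inner content = 925 − 2·20 = 885 px.
5d + 4·25 = 885 → 5d = 785 → d = 157 px.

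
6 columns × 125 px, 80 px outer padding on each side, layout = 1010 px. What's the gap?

Take off 160 px of margins, leaving 850 px.
6 columns take 6·125 = 750 px; remaining 100 splits into 5 gaps.
g = 100 / 5 = 20 px.

20 px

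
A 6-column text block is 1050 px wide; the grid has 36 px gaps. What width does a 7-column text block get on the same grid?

1050 − 5·36 = 870; ÷6 gives c = 145 px.
Span of 7: 7·145 + 6·36 = 1015 + 216 = 1231 px.

1231 px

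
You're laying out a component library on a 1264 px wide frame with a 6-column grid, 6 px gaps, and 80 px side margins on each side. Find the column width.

179 px

Content width = 1264 − 2·80 = 1104 px.
6c + 5·6 = 1104 → 6c = 1074 → c = 179 px.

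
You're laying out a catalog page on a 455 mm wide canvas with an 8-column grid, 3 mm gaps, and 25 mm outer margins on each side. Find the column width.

48 mm

Content width = 455 − 2·25 = 405 mm.
405 − 7·3 = 384; ÷8 gives c = 48 mm.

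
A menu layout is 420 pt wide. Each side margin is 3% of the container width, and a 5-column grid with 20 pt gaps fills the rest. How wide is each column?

62.96 pt

Margins: 3% × 420 = 12.6 pt each, so content = 420 − 25.2 = 394.8 pt.
Subtracting 4 gaps of 20 leaves 314.8 for 5 columns, so c = 62.96 pt.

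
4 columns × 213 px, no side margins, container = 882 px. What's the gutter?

4 columns take 4·213 = 852 px; remaining 30 splits into 3 gutters.
g = 30 / 3 = 10 px.

10 px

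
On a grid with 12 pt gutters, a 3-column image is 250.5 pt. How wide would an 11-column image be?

950.5 pt

3 columns + 2 gutters: 3c + 2·12 = 250.5.
3c = 250.5 − 24 = 226.5, so c = 75.5 pt.
Span of 11: 11·75.5 + 10·12 = 830.5 + 120 = 950.5 pt.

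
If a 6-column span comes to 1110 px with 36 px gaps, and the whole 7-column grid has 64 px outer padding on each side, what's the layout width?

1429 px

Subtracting 5 gaps of 36 leaves 930 for 6 columns, so c = 155 px.
Adding margins, columns and gutters: 128 + 1085 + 216 = 1429 px.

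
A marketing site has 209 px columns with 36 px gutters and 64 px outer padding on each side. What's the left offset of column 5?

1044 px

Each column+gutter stride is 245 px; 4 of them past the 64 px margin is 64 + 980 = 1044 px.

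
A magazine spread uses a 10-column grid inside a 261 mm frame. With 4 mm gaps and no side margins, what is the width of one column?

261 − 9·4 = 225; ÷10 gives c = 22.5 mm.

22.5 mm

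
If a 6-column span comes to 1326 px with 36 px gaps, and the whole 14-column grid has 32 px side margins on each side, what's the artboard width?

Subtracting 5 gaps of 36 leaves 1146 for 6 columns, so c = 191 px.
Adding margins, columns and gutters: 64 + 2674 + 468 = 3206 px.

3206 px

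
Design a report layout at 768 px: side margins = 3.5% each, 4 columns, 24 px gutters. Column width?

Margins: 3.5% × 768 = 26.88 px each, so content = 768 − 53.76 = 714.24 px.
714.24 − 3·24 = 642.24; ÷4 gives c = 160.56 px.

160.56 px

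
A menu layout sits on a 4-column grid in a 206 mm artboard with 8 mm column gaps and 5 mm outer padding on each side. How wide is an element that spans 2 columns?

94 mm

Content width = 206 − 2·5 = 196 mm.
4 columns + 3 column gaps: 4c + 3·8 = 196.
4c = 196 − 24 = 172, so c = 43 mm.
2-column span = 2·43 + 1·8 = 94 mm.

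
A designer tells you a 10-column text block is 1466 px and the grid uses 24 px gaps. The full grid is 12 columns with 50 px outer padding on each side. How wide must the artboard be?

1466 − 9·24 = 1250; ÷10 gives c = 125 px.
Adding margins, columns and gutters: 100 + 1500 + 264 = 1864 px.

1864 px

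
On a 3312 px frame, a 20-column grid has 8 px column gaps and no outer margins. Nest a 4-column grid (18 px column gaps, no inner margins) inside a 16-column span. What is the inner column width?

20 columns + 19 column gaps: 20c + 19·8 = 3312.
20c = 3312 − 152 = 3160, so c = 158 px.
16 columns plus 15 column gaps: 2528 + 120 = 2648 px.
2648 − 3·18 = 2594; ÷4 gives d = 648.5 px.

648.5 px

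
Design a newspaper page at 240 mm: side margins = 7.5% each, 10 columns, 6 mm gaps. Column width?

15 mm

240 × (1 − 2·7.5%) = 240 × 85% = 204 mm for the columns.
204 − 9·6 = 150; ÷10 gives c = 15 mm.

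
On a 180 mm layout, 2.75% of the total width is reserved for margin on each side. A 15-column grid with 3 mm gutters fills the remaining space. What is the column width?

8.54 mm

180 × (1 − 2·2.75%) = 180 × 94.5% = 170.1 mm for the columns.
Subtracting 14 gutters of 3 leaves 128.1 for 15 columns, so c = 8.54 mm.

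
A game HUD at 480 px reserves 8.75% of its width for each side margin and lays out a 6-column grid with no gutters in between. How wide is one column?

480 × (1 − 2·8.75%) = 480 × 82.5% = 396 px for the columns.
With no gutters, each column is 396/6 = 66 px.

66 px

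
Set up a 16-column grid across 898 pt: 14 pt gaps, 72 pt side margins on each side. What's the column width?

34 pt

Inside the margins: 898 − 144 = 754 pt.
16c + 15·14 = 754 → 16c = 544 → c = 34 pt.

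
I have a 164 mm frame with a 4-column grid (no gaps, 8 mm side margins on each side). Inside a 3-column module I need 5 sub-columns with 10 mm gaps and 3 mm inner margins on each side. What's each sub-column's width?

13 mm

Inside the margins: 164 − 16 = 148 mm.
With no gaps, each column is 148/4 = 37 mm.
3-column span = 3·37 = 111 mm.
Inner content = 111 − 2·3 = 105 mm.
Subtracting 4 gaps of 10 leaves 65 for 5 columns, so d = 13 mm.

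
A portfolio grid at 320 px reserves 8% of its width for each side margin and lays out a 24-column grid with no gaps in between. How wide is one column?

11.2 px

Each margin = 8% of 320 = 25.6 px; content = 320 − 2·25.6 = 268.8 px.
With no gaps, each column is 268.8/24 = 11.2 px.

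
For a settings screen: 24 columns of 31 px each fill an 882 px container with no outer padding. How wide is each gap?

24 columns take 24·31 = 744 px; remaining 138 splits into 23 gaps.
g = 138 / 23 = 6 px.

6 px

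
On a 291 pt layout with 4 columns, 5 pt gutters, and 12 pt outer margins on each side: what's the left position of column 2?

Subtract both margins: 291 − 2·12 = 267 pt.
267 − 3·5 = 252; ÷4 gives c = 63 pt.
Each column+gutter stride is 68 pt; 1 of them past the 12 pt margin is 12 + 68 = 80 pt.

80 pt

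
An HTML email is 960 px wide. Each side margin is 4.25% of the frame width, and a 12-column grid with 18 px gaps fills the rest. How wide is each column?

Each margin = 4.25% of 960 = 40.8 px; content = 960 − 2·40.8 = 878.4 px.
12 columns + 11 gaps: 12c + 11·18 = 878.4.
12c = 878.4 − 198 = 680.4, so c = 56.7 px.

56.7 px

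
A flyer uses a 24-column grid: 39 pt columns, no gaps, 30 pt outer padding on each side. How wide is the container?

996 pt

Summing: 60 + 936 = 996 pt.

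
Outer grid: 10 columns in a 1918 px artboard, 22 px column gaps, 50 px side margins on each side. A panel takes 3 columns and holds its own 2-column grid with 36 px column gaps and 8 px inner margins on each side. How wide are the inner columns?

Outer content = 1918 − 2·50 = 1818 px.
1818 − 9·22 = 1620; ÷10 gives c = 162 px.
3-column span = 3·162 + 2·22 = 530 px.
Inner content = 530 − 2·8 = 514 px.
Subtracting 1 column gap of 36 leaves 478 for 2 columns, so d = 239 px.

239 px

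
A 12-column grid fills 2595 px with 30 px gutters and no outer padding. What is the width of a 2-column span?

407.5 px

Subtracting 11 gutters of 30 leaves 2265 for 12 columns, so c = 188.75 px.
Span of 2: 2·188.75 + 1·30 = 377.5 + 30 = 407.5 px.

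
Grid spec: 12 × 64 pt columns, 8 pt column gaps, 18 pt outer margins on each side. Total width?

892 pt

Adding margins, columns and gutters: 36 + 768 + 88 = 892 pt.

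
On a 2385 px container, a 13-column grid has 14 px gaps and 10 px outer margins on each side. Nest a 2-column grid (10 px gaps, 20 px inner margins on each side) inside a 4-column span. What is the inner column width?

Outer content = 2385 − 2·10 = 2365 px.
2365 − 12·14 = 2197; ÷13 gives c = 169 px.
4-column span = 4·169 + 3·14 = 718 px.
Inner content = 718 − 2·20 = 678 px.
678 − 1·10 = 668; ÷2 gives d = 334 px.

334 px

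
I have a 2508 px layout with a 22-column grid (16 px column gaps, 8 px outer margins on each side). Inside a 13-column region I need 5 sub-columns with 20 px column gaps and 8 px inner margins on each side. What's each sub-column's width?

Outer content = 2508 − 2·8 = 2492 px.
22c + 21·16 = 2492 → 22c = 2156 → c = 98 px.
Span of 13: 13·98 + 12·16 = 1274 + 192 = 1466 px.
Inner content = 1466 − 2·8 = 1450 px.
5 columns + 4 column gaps: 5d + 4·20 = 1450.
5d = 1450 − 80 = 1370, so d = 274 px.

274 px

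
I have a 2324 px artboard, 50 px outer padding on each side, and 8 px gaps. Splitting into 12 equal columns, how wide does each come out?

178 px

Subtract both margins: 2324 − 2·50 = 2224 px.
Subtracting 11 gaps of 8 leaves 2136 for 12 columns, so c = 178 px.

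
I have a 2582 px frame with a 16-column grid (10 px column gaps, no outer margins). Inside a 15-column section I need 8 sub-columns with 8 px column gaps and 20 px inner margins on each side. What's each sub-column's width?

2582 − 15·10 = 2432; ÷16 gives c = 152 px.
15 columns plus 14 column gaps: 2280 + 140 = 2420 px.
Inner content = 2420 − 2·20 = 2380 px.
8d + 7·8 = 2380 → 8d = 2324 → d = 290.5 px.

290.5 px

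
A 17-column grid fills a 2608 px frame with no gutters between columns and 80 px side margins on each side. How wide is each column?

Content width = 2608 − 2·80 = 2448 px.
2448 / 17 = 144 px per column.

144 px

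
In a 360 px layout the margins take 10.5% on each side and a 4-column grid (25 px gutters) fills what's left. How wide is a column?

52.35 px

Each margin = 10.5% of 360 = 37.8 px; content = 360 − 2·37.8 = 284.4 px.
Subtracting 3 gutters of 25 leaves 209.4 for 4 columns, so c = 52.35 px.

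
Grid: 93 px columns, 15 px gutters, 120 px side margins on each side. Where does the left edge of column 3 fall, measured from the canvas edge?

336 px

Each column+gutter stride is 108 px; 2 of them past the 120 px margin is 120 + 216 = 336 px.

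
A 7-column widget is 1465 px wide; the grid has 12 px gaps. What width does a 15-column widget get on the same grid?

3153 px

Subtracting 6 gaps of 12 leaves 1393 for 7 columns, so c = 199 px.
Span of 15: 15·199 + 14·12 = 2985 + 168 = 3153 px.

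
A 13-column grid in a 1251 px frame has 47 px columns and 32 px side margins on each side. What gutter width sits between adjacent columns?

Subtract both margins: 1251 − 2·32 = 1187 px.
13 columns take 13·47 = 611 px; remaining 576 splits into 12 gutters.
g = 576 / 12 = 48 px.

48 px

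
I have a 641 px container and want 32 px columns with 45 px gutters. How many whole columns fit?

8 columns

Each extra column adds 32 + 45 = 77 px.
(641 + 45) / 77 = 8.91, so 8 columns fit.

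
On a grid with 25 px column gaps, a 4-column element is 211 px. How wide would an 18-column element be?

1037 px

Subtracting 3 column gaps of 25 leaves 136 for 4 columns, so c = 34 px.
Span of 18: 18·34 + 17·25 = 612 + 425 = 1037 px.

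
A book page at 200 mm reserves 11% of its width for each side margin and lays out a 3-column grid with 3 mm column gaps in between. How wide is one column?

50 mm

Margins: 11% × 200 = 22 mm each, so content = 200 − 44 = 156 mm.
Subtracting 2 column gaps of 3 leaves 150 for 3 columns, so c = 50 mm.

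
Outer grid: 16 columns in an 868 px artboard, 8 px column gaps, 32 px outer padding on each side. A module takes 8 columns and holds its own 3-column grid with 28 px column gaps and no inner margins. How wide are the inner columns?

114 px

Outer content = 868 − 2·32 = 804 px.
804 − 15·8 = 684; ÷16 gives c = 42.75 px.
8 columns plus 7 column gaps: 342 + 56 = 398 px.
3 columns + 2 column gaps: 3d + 2·28 = 398.
3d = 398 − 56 = 342, so d = 114 px.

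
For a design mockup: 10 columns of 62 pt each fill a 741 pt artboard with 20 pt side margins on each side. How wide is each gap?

9 pt

Take off 40 pt of margins, leaving 701 pt.
10·62 + 9g = 701 → 9g = 81 → g = 9 pt.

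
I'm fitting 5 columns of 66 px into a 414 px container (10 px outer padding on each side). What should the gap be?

16 px

Take off 20 px of margins, leaving 394 px.
Columns use 330 px, leaving 64 px across 4 gaps = 16 px each.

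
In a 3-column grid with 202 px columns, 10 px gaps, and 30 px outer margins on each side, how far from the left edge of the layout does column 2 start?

242 px

Before column 2: the margin + 1 column + 1 gap.
Offset = 30 + 1·(202 + 10) = 30 + 212 = 242 px.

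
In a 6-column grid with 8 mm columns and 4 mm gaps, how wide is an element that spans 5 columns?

56 mm

5-column span = 5·8 + 4·4 = 56 mm.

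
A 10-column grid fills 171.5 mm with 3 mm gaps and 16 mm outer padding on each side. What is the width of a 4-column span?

54 mm

Subtract both margins: 171.5 − 2·16 = 139.5 mm.
Subtracting 9 gaps of 3 leaves 112.5 for 10 columns, so c = 11.25 mm.
4 columns plus 3 gaps: 45 + 9 = 54 mm.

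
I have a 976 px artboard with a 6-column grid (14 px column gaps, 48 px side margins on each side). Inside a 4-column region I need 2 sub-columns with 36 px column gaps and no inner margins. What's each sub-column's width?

273 px

Inside the margins: 976 − 96 = 880 px.
6 columns + 5 column gaps: 6c + 5·14 = 880.
6c = 880 − 70 = 810, so c = 135 px.
4-column span = 4·135 + 3·14 = 582 px.
Subtracting 1 column gap of 36 leaves 546 for 2 columns, so d = 273 px.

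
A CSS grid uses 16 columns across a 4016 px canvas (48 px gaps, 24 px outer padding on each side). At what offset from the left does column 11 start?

2534 px

Content = 4016 − 2·24 = 3968 px.
Subtracting 15 gaps of 48 leaves 3248 for 16 columns, so c = 203 px.
Before column 11: the margin + 10 columns + 10 gaps.
Offset = 24 + 10·(203 + 48) = 24 + 2510 = 2534 px.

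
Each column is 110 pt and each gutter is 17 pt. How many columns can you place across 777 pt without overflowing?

Each extra column adds 110 + 17 = 127 pt.
(777 + 17) / 127 = 6.25, so 6 columns fit.

6 columns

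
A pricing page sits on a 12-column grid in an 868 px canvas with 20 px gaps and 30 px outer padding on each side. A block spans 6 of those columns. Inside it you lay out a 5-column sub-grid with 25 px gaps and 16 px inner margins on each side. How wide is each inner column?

Subtract both margins: 868 − 2·30 = 808 px.
Subtracting 11 gaps of 20 leaves 588 for 12 columns, so c = 49 px.
6-column span = 6·49 + 5·20 = 394 px.
Inner content = 394 − 2·16 = 362 px.
Subtracting 4 gaps of 25 leaves 262 for 5 columns, so d = 52.4 px.

52.4 px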